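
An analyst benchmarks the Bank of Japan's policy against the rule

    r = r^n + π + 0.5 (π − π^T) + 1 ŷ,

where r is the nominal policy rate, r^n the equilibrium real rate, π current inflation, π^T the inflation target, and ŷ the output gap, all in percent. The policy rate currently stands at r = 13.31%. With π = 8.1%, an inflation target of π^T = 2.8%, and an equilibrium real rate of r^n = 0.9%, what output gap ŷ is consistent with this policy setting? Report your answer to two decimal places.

1.66%

1 ŷ = 13.31 − 0.9 − 8.1 − 0.5 × (8.1 − 2.8) = 1.66
ŷ = 1.66 / 1 = 1.66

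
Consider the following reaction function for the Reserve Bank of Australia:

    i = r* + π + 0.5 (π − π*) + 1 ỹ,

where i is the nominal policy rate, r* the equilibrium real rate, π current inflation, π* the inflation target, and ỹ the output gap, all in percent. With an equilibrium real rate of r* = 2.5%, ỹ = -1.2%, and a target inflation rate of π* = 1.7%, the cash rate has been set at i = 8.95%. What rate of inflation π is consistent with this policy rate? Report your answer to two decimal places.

Collecting π: i = r* + (1 + 0.5) π − 0.5 π* + 1 ỹ
1.5 π = 8.95 − 2.5 + 0.5 × 1.7 − 1 × (-1.2) = 8.5
π = 8.5 / 1.5 = 5.67

5.67%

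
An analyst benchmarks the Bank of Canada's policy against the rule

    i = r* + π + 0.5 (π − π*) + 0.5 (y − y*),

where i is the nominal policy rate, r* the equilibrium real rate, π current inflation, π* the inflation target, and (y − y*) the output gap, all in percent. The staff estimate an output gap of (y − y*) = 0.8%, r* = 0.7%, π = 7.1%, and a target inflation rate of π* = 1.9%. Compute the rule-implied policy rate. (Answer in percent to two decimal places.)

i = 0.7 + 7.1 + 0.5 × (7.1 − 1.9) + 0.5 × 0.8
   = 0.7 + 7.1 + 2.6 + 0.4 = 10.80

10.80%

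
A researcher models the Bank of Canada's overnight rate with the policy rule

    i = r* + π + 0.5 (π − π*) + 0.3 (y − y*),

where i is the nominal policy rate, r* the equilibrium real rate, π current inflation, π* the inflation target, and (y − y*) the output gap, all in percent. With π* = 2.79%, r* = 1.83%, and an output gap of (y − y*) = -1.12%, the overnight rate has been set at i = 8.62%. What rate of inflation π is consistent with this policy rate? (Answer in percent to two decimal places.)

5.68%

Collecting π: i = r* + (1 + 0.5) π − 0.5 π* + 0.3 (y − y*)
1.5 π = 8.62 − 1.83 + 0.5 × 2.79 − 0.3 × (-1.12) = 8.521
π = 8.521 / 1.5 = 5.68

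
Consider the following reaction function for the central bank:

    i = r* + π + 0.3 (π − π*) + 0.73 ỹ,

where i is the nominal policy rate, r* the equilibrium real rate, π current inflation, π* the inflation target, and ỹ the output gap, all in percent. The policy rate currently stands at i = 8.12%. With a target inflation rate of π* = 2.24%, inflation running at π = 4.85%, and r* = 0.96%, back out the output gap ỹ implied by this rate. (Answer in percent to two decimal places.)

0.73 ỹ = 8.12 − 0.96 − 4.85 − 0.3 × (4.85 − 2.24) = 1.527
ỹ = 1.527 / 0.73 = 2.09

2.09%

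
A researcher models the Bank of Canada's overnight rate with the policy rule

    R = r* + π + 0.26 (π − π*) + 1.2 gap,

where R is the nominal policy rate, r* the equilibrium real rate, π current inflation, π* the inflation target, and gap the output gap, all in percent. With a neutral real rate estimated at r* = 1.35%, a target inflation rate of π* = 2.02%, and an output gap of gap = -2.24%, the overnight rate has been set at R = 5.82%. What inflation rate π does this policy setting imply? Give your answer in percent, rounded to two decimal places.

Collecting π: R = r* + (1 + 0.26) π − 0.26 π* + 1.2 gap
1.26 π = 5.82 − 1.35 + 0.26 × 2.02 − 1.2 × (-2.24) = 7.6832
π = 7.6832 / 1.26 = 6.10

6.10%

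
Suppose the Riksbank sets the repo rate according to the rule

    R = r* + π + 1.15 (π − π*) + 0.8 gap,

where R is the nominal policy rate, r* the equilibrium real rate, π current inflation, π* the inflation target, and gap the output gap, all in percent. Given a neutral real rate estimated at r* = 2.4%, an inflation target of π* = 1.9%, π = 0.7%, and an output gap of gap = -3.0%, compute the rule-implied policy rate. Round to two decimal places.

-0.68%

R = 2.4 + 0.7 + 1.15 × (0.7 − 1.9) + 0.8 × (-3.0)
   = 2.4 + 0.7 − 1.38 − 2.4 = -0.68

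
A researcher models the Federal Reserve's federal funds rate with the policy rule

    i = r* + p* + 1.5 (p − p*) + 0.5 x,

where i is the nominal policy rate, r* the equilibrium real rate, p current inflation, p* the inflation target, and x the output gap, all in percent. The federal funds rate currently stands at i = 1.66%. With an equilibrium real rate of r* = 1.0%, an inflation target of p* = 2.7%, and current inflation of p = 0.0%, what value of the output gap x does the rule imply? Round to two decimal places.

4.02%

0.5 x = 1.66 − 1.0 − 2.7 − 1.5 × (0.0 − 2.7) = 2.01
x = 2.01 / 0.5 = 4.02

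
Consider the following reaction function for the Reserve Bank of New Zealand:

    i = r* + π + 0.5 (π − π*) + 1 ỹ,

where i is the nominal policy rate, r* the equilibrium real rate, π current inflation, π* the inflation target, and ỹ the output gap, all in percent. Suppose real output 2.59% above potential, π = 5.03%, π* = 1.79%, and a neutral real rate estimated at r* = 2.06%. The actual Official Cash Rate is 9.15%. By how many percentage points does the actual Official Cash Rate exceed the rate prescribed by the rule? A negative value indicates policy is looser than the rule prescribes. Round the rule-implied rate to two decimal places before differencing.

-2.15 pp

Output 2.59% above potential → ỹ = 2.59.
i = 2.06 + 5.03 + 0.5 × (5.03 − 1.79) + 1 × 2.59
   = 2.06 + 5.03 + 1.62 + 2.59 = 11.30
Deviation = 9.15 − 11.30 = -2.15 pp.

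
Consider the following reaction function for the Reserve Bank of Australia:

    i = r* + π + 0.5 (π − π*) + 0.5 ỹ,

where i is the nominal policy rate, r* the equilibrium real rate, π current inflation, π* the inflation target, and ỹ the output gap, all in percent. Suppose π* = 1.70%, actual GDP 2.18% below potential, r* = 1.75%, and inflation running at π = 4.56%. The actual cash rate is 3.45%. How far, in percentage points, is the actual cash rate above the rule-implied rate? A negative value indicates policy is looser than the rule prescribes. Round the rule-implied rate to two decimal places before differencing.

Output 2.18% below potential → ỹ = -2.18.
i = 1.75 + 4.56 + 0.5 × (4.56 − 1.70) + 0.5 × (-2.18)
   = 1.75 + 4.56 + 1.43 − 1.09 = 6.65
Deviation = 3.45 − 6.65 = -3.20 pp.

-3.20 pp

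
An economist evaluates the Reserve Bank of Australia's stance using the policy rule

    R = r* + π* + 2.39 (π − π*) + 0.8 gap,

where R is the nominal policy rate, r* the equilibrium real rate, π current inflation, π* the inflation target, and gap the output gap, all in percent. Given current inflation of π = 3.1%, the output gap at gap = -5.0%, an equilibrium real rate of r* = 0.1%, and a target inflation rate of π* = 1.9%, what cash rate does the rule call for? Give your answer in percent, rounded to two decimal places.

0.87%

R = 0.1 + 1.9 + 2.39 × (3.1 − 1.9) + 0.8 × (-5.0)
   = 0.1 + 1.9 + 2.868 − 4 = 0.87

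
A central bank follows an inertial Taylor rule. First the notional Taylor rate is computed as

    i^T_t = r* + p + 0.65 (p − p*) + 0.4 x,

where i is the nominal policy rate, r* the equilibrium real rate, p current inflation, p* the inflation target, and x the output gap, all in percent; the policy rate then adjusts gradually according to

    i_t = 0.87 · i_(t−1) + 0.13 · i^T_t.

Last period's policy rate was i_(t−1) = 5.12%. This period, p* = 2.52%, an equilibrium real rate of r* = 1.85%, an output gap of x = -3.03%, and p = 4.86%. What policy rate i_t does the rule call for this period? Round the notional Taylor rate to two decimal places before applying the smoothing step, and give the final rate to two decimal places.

i^T_t = 1.85 + 4.86 + 0.65 × (4.86 − 2.52) + 0.4 × (-3.03)
   = 1.85 + 4.86 + 1.521 − 1.212 = 7.02
i_t = 0.87 × 5.12 + 0.13 × 7.02 = 4.4544 + 0.9126 = 5.37

5.37%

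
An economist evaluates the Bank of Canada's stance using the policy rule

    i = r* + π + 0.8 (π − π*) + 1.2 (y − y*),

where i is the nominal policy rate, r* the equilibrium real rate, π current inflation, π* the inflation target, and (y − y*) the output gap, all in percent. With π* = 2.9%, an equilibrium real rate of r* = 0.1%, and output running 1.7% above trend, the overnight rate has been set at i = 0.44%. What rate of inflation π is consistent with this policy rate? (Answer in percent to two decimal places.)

0.34%

Output 1.7% above potential → (y − y*) = 1.7.
Collecting π: i = r* + (1 + 0.8) π − 0.8 π* + 1.2 (y − y*)
1.8 π = 0.44 − 0.1 + 0.8 × 2.9 − 1.2 × 1.7 = 0.62
π = 0.62 / 1.8 = 0.34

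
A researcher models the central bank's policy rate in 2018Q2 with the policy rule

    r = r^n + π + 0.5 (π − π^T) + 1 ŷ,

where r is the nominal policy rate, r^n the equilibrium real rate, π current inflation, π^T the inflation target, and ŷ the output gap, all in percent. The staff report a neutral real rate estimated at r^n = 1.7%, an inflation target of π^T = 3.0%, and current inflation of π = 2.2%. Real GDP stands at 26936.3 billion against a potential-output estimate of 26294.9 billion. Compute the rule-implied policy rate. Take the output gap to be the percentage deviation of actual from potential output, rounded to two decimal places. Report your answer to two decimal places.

Output gap = 100 × (26936.3 − 26294.9) / 26294.9 = 2.44%.
r = 1.70 + 2.20 + 0.5 × (2.20 − 3.00) + 1 × 2.44
   = 1.70 + 2.2 − 0.4 + 2.44 = 5.94

5.94%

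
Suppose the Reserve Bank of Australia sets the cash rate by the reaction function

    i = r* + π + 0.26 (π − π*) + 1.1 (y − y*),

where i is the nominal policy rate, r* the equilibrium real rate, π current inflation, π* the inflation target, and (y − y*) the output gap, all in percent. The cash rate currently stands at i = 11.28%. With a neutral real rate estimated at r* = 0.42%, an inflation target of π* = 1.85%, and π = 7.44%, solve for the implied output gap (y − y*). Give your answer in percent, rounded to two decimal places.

1.1 (y − y*) = 11.28 − 0.42 − 7.44 − 0.26 × (7.44 − 1.85) = 1.9666
(y − y*) = 1.9666 / 1.1 = 1.79

1.79%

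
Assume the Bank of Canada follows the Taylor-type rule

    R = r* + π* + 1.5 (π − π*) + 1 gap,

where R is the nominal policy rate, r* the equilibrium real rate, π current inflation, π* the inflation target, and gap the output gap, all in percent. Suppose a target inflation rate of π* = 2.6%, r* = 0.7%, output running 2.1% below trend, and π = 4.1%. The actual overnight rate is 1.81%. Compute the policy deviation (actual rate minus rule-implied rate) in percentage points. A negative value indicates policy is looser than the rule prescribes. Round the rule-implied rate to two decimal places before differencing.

-1.64 pp

Output 2.1% below potential → gap = -2.1.
R = 0.7 + 2.6 + 1.5 × (4.1 − 2.6) + 1 × (-2.1)
   = 0.7 + 2.6 + 2.25 − 2.1 = 3.45
Deviation = 1.81 − 3.45 = -1.64 pp.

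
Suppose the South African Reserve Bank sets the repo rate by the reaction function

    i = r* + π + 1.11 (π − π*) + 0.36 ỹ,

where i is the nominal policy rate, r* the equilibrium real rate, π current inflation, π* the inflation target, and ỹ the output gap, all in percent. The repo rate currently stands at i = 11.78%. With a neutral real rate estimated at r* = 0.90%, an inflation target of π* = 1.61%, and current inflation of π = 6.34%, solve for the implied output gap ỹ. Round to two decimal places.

-1.97%

0.36 ỹ = 11.78 − 0.90 − 6.34 − 1.11 × (6.34 − 1.61) = -0.7103
ỹ = -0.7103 / 0.36 = -1.97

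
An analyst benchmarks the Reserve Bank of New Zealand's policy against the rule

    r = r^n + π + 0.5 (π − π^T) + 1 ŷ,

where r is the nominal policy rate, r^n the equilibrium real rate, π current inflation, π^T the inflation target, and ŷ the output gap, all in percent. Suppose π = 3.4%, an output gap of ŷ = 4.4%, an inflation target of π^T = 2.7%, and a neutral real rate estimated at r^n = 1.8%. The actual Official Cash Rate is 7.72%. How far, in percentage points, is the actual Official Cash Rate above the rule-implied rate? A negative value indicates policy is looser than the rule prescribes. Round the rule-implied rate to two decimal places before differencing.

-2.23 pp

r = 1.8 + 3.4 + 0.5 × (3.4 − 2.7) + 1 × 4.4
   = 1.8 + 3.4 + 0.35 + 4.4 = 9.95
Deviation = 7.72 − 9.95 = -2.23 pp.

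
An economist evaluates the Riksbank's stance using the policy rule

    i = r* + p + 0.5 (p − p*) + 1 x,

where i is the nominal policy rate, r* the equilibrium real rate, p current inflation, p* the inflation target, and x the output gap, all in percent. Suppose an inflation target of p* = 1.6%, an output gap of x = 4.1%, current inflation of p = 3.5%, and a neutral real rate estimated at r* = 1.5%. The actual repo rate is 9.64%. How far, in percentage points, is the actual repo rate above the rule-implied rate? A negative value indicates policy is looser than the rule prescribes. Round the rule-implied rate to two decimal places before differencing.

i = 1.5 + 3.5 + 0.5 × (3.5 − 1.6) + 1 × 4.1
   = 1.5 + 3.5 + 0.95 + 4.1 = 10.05
Deviation = 9.64 − 10.05 = -0.41 pp.

-0.41 pp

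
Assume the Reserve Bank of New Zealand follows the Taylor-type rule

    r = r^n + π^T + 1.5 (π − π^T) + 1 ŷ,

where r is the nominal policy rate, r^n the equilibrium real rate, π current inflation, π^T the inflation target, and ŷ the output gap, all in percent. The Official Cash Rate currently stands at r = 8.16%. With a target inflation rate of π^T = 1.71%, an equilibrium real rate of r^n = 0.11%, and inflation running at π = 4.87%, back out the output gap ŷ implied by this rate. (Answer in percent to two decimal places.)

1.60%

1 ŷ = 8.16 − 0.11 − 1.71 − 1.5 × (4.87 − 1.71) = 1.6
ŷ = 1.6 / 1 = 1.60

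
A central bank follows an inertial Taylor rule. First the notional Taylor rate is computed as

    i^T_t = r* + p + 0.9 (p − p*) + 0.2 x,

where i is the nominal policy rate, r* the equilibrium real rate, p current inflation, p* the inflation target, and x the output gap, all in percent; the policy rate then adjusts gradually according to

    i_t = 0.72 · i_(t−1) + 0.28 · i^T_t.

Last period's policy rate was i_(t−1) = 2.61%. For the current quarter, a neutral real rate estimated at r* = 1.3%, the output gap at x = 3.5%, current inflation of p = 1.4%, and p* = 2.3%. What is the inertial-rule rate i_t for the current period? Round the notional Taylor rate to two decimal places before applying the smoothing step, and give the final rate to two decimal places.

i^T_t = 1.3 + 1.4 + 0.9 × (1.4 − 2.3) + 0.2 × 3.5
   = 1.3 + 1.4 − 0.81 + 0.7 = 2.59
i_t = 0.72 × 2.61 + 0.28 × 2.59 = 1.8792 + 0.7252 = 2.60

2.60%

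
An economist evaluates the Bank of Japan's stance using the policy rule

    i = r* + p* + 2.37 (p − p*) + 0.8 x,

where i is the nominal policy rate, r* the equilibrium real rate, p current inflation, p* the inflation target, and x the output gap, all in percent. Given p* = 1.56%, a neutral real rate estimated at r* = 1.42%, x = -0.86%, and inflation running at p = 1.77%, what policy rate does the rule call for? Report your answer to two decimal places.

i = 1.42 + 1.56 + 2.37 × (1.77 − 1.56) + 0.8 × (-0.86)
   = 1.42 + 1.56 + 0.4977 − 0.688 = 2.79

2.79%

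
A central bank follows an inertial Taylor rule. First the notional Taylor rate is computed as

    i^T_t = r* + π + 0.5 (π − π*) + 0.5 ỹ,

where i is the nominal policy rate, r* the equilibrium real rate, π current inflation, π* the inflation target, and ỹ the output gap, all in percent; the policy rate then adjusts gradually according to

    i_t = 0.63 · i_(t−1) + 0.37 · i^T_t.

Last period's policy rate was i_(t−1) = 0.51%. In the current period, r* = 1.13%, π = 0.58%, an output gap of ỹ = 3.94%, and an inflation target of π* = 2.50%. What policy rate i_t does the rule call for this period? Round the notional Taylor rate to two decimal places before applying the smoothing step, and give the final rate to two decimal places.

1.33%

i^T_t = 1.13 + 0.58 + 0.5 × (0.58 − 2.50) + 0.5 × 3.94
   = 1.13 + 0.58 − 0.96 + 1.97 = 2.72
i_t = 0.63 × 0.51 + 0.37 × 2.72 = 0.3213 + 1.0064 = 1.33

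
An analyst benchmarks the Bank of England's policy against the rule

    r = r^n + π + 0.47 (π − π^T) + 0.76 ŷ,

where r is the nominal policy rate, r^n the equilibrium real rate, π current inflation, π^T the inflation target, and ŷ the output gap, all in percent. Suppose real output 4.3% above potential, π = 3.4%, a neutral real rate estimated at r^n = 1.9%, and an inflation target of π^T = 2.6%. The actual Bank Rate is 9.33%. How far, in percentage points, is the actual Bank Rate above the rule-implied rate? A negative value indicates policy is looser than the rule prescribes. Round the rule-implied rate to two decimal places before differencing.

Output 4.3% above potential → ŷ = 4.3.
r = 1.9 + 3.4 + 0.47 × (3.4 − 2.6) + 0.76 × 4.3
   = 1.9 + 3.4 + 0.376 + 3.268 = 8.94
Deviation = 9.33 − 8.94 = 0.39 pp.

0.39 pp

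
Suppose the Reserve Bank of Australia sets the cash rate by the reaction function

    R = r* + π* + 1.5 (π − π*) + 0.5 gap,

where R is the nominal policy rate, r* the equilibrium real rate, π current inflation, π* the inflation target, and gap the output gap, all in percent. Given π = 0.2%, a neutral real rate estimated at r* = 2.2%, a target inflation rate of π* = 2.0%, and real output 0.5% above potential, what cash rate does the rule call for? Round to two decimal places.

1.75%

Output 0.5% above potential → gap = 0.5.
R = 2.2 + 2.0 + 1.5 × (0.2 − 2.0) + 0.5 × 0.5
   = 2.2 + 2 − 2.7 + 0.25 = 1.75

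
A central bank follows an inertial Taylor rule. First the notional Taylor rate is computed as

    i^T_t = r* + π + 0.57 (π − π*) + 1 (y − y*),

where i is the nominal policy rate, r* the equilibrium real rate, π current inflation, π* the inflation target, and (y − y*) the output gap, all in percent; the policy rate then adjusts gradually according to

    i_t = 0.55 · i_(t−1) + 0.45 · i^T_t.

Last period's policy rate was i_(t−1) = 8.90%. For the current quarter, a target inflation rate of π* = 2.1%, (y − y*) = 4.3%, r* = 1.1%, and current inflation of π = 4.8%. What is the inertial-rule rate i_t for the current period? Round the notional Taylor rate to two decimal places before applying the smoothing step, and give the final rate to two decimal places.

i^T_t = 1.1 + 4.8 + 0.57 × (4.8 − 2.1) + 1 × 4.3
   = 1.1 + 4.8 + 1.539 + 4.3 = 11.74
i_t = 0.55 × 8.90 + 0.45 × 11.74 = 4.895 + 5.283 = 10.18

10.18%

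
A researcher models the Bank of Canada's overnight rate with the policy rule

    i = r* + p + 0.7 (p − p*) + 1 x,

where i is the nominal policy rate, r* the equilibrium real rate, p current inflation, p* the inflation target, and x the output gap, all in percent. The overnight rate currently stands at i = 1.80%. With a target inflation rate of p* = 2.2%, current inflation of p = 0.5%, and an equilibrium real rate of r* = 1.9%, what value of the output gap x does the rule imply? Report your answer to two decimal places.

0.59%

1 x = 1.80 − 1.9 − 0.5 − 0.7 × (0.5 − 2.2) = 0.59
x = 0.59 / 1 = 0.59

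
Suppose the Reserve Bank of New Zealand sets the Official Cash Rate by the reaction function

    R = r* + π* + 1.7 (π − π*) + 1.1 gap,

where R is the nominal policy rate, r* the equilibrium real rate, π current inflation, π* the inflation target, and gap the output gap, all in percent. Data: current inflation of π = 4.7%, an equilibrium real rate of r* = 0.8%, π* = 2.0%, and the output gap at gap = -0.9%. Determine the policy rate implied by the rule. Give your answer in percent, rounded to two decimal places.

R = 0.8 + 2.0 + 1.7 × (4.7 − 2.0) + 1.1 × (-0.9)
   = 0.8 + 2 + 4.59 − 0.99 = 6.40

6.40%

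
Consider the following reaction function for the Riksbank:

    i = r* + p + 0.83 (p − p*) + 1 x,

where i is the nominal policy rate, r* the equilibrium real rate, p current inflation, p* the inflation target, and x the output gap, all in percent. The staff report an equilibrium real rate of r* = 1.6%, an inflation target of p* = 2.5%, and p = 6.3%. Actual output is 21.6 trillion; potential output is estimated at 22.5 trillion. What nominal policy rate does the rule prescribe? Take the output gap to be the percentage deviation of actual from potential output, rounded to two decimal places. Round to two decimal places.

Output gap = 100 × (21.6 − 22.5) / 22.5 = -4.00%.
i = 1.60 + 6.30 + 0.83 × (6.30 − 2.50) + 1 × (-4.00)
   = 1.60 + 6.3 + 3.154 − 4 = 7.05

7.05%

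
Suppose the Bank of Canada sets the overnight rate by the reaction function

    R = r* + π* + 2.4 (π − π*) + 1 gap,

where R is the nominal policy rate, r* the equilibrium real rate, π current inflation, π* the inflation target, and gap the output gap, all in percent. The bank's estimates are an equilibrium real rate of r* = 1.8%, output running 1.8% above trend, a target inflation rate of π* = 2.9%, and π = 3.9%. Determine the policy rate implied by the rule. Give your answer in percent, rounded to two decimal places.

Output 1.8% above potential → gap = 1.8.
R = 1.8 + 2.9 + 2.4 × (3.9 − 2.9) + 1 × 1.8
   = 1.8 + 2.9 + 2.4 + 1.8 = 8.90

8.90%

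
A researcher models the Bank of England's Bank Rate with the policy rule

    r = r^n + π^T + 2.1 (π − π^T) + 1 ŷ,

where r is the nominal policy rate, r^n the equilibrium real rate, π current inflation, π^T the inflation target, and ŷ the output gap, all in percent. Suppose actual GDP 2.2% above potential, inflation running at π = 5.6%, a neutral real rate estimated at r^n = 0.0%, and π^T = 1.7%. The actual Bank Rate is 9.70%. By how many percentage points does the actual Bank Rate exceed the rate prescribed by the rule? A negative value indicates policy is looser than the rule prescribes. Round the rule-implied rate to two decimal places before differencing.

Output 2.2% above potential → ŷ = 2.2.
r = 0.0 + 1.7 + 2.1 × (5.6 − 1.7) + 1 × 2.2
   = 0.0 + 1.7 + 8.19 + 2.2 = 12.09
Deviation = 9.70 − 12.09 = -2.39 pp.

-2.39 pp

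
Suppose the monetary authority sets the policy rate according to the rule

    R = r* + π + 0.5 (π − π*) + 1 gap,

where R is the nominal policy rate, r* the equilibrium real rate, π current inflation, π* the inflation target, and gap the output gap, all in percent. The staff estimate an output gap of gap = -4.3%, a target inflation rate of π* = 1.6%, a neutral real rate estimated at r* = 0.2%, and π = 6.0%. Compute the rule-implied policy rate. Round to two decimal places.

4.10%

R = 0.2 + 6.0 + 0.5 × (6.0 − 1.6) + 1 × (-4.3)
   = 0.2 + 6 + 2.2 − 4.3 = 4.10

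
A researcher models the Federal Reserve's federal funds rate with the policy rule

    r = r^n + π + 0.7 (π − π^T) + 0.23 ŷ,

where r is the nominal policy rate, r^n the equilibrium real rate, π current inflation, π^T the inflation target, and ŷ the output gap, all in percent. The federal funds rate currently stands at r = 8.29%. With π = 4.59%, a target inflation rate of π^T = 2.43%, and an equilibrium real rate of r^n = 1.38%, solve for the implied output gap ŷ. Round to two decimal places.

3.51%

0.23 ŷ = 8.29 − 1.38 − 4.59 − 0.7 × (4.59 − 2.43) = 0.808
ŷ = 0.808 / 0.23 = 3.51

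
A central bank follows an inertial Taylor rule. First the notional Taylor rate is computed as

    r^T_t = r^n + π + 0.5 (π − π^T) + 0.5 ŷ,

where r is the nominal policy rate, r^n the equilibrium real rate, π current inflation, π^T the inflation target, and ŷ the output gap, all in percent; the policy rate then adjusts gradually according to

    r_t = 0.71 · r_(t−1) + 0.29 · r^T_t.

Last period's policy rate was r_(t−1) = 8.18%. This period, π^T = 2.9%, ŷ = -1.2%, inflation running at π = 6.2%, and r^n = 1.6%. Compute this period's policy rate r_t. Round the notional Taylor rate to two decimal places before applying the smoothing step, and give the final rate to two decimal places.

r^T_t = 1.6 + 6.2 + 0.5 × (6.2 − 2.9) + 0.5 × (-1.2)
   = 1.6 + 6.2 + 1.65 − 0.6 = 8.85
r_t = 0.71 × 8.18 + 0.29 × 8.85 = 5.8078 + 2.5665 = 8.37

8.37%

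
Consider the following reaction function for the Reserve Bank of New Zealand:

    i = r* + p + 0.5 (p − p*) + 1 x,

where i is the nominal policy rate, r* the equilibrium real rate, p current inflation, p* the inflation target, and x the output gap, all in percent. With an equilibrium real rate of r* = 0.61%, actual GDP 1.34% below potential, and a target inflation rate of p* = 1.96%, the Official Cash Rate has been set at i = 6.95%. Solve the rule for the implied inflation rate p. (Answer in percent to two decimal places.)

5.77%

Output 1.34% below potential → x = -1.34.
Collecting p: i = r* + (1 + 0.5) p − 0.5 p* + 1 x
1.5 p = 6.95 − 0.61 + 0.5 × 1.96 − 1 × (-1.34) = 8.66
p = 8.66 / 1.5 = 5.77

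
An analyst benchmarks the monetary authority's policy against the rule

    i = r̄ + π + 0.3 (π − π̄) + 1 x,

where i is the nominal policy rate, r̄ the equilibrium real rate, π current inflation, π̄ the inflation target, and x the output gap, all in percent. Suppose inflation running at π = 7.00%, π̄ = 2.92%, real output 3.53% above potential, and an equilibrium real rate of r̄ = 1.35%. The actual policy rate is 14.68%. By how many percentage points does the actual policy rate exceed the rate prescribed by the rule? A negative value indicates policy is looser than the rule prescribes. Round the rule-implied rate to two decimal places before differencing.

1.58 pp

Output 3.53% above potential → x = 3.53.
i = 1.35 + 7.00 + 0.3 × (7.00 − 2.92) + 1 × 3.53
   = 1.35 + 7 + 1.224 + 3.53 = 13.10
Deviation = 14.68 − 13.10 = 1.58 pp.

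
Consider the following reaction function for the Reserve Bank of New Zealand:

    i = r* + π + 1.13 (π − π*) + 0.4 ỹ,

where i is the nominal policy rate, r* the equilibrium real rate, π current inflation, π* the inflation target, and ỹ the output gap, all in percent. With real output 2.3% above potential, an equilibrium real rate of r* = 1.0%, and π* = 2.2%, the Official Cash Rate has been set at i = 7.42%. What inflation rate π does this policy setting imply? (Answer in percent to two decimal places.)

Output 2.3% above potential → ỹ = 2.3.
Collecting π: i = r* + (1 + 1.13) π − 1.13 π* + 0.4 ỹ
2.13 π = 7.42 − 1.0 + 1.13 × 2.2 − 0.4 × 2.3 = 7.986
π = 7.986 / 2.13 = 3.75

3.75%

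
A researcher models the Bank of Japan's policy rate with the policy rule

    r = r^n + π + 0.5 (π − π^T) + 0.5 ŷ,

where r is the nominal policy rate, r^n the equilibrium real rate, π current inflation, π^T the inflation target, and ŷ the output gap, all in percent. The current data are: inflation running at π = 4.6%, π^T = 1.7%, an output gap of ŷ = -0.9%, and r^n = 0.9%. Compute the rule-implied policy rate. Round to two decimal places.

6.50%

r = 0.9 + 4.6 + 0.5 × (4.6 − 1.7) + 0.5 × (-0.9)
   = 0.9 + 4.6 + 1.45 − 0.45 = 6.50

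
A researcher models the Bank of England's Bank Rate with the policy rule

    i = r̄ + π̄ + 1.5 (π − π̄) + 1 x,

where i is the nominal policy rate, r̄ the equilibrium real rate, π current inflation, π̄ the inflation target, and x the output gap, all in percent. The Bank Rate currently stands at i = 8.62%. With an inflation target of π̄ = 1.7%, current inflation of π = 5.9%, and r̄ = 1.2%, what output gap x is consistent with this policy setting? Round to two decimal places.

1 x = 8.62 − 1.2 − 1.7 − 1.5 × (5.9 − 1.7) = -0.58
x = -0.58 / 1 = -0.58

-0.58%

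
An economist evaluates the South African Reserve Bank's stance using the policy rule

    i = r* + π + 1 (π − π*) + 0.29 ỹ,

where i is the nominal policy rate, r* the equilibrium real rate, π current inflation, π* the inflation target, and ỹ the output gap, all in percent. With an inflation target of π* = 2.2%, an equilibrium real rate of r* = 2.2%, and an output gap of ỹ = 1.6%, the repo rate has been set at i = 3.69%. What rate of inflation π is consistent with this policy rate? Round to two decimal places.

Collecting π: i = r* + (1 + 1) π − 1 π* + 0.29 ỹ
2 π = 3.69 − 2.2 + 1 × 2.2 − 0.29 × 1.6 = 3.226
π = 3.226 / 2 = 1.61

1.61%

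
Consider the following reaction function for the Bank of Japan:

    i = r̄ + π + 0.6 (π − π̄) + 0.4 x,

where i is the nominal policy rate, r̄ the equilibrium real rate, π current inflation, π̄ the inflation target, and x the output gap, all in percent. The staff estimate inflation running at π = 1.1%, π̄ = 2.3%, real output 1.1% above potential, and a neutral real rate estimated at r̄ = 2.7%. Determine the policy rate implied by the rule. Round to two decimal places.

Output 1.1% above potential → x = 1.1.
i = 2.7 + 1.1 + 0.6 × (1.1 − 2.3) + 0.4 × 1.1
   = 2.7 + 1.1 − 0.72 + 0.44 = 3.52

3.52%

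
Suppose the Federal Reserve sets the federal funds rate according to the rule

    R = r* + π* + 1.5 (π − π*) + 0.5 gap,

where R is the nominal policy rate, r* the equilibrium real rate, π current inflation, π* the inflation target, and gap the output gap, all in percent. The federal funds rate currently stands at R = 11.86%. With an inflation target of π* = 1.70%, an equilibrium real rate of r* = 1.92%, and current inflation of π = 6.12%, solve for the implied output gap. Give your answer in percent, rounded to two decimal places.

0.5 gap = 11.86 − 1.92 − 1.70 − 1.5 × (6.12 − 1.70) = 1.61
gap = 1.61 / 0.5 = 3.22

3.22%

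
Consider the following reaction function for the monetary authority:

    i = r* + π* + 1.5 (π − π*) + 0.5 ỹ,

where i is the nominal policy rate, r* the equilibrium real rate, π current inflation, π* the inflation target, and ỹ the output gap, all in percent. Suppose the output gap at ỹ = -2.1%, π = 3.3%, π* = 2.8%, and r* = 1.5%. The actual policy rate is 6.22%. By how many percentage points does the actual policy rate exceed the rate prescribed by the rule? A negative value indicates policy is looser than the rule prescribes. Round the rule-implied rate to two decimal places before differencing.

2.22 pp

i = 1.5 + 2.8 + 1.5 × (3.3 − 2.8) + 0.5 × (-2.1)
   = 1.5 + 2.8 + 0.75 − 1.05 = 4.00
Deviation = 6.22 − 4.00 = 2.22 pp.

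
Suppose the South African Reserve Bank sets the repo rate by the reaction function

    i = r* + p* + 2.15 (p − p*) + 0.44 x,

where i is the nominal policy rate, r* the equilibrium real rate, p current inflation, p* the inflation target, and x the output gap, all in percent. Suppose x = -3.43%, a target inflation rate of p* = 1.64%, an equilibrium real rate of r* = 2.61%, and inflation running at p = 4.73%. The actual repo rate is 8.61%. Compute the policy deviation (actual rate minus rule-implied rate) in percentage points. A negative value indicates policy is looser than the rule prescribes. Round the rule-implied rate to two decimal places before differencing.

i = 2.61 + 1.64 + 2.15 × (4.73 − 1.64) + 0.44 × (-3.43)
   = 2.61 + 1.64 + 6.6435 − 1.5092 = 9.38
Deviation = 8.61 − 9.38 = -0.77 pp.

-0.77 pp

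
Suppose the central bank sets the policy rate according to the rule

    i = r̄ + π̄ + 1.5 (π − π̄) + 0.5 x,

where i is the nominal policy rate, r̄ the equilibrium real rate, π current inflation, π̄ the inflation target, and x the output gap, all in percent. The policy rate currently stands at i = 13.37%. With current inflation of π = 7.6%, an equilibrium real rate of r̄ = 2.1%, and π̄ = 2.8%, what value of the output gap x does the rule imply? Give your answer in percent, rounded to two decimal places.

2.54%

0.5 x = 13.37 − 2.1 − 2.8 − 1.5 × (7.6 − 2.8) = 1.27
x = 1.27 / 0.5 = 2.54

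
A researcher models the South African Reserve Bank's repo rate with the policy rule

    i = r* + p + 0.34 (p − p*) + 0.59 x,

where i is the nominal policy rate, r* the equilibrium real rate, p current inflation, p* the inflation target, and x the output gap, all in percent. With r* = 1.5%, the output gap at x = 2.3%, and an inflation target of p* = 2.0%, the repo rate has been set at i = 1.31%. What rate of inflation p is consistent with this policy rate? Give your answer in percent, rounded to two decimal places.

-0.65%

Collecting p: i = r* + (1 + 0.34) p − 0.34 p* + 0.59 x
1.34 p = 1.31 − 1.5 + 0.34 × 2.0 − 0.59 × 2.3 = -0.867
p = -0.867 / 1.34 = -0.65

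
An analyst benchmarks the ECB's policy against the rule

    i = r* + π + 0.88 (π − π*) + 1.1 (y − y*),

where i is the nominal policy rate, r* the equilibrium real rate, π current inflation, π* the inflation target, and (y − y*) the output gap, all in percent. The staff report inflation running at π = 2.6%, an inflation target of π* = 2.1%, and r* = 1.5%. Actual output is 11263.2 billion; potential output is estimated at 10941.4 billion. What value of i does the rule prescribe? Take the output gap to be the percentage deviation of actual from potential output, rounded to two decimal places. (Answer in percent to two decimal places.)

Output gap = 100 × (11263.2 − 10941.4) / 10941.4 = 2.94%.
i = 1.50 + 2.60 + 0.88 × (2.60 − 2.10) + 1.1 × 2.94
   = 1.50 + 2.6 + 0.44 + 3.234 = 7.77

7.77%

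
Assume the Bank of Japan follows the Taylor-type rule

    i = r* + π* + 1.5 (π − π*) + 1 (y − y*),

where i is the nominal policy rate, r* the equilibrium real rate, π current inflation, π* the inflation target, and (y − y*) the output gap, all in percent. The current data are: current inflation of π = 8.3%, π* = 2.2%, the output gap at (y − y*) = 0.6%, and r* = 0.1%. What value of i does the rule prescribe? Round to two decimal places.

i = 0.1 + 2.2 + 1.5 × (8.3 − 2.2) + 1 × 0.6
   = 0.1 + 2.2 + 9.15 + 0.6 = 12.05

12.05%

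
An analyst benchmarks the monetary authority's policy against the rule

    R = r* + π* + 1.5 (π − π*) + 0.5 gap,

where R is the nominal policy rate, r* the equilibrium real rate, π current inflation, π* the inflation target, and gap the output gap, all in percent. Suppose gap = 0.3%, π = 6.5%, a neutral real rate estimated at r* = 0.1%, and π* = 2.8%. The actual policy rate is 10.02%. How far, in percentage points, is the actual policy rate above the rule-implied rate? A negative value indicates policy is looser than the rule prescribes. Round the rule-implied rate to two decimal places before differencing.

1.42 pp

R = 0.1 + 2.8 + 1.5 × (6.5 − 2.8) + 0.5 × 0.3
   = 0.1 + 2.8 + 5.55 + 0.15 = 8.60
Deviation = 10.02 − 8.60 = 1.42 pp.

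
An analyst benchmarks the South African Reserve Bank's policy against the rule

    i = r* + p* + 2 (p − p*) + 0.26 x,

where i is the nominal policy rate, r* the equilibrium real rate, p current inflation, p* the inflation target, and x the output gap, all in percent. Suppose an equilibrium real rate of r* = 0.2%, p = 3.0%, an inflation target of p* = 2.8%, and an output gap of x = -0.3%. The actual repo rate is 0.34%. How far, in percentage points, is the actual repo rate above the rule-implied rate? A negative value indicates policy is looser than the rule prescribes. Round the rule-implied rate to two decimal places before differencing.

-2.98 pp

i = 0.2 + 2.8 + 2 × (3.0 − 2.8) + 0.26 × (-0.3)
   = 0.2 + 2.8 + 0.4 − 0.078 = 3.32
Deviation = 0.34 − 3.32 = -2.98 pp.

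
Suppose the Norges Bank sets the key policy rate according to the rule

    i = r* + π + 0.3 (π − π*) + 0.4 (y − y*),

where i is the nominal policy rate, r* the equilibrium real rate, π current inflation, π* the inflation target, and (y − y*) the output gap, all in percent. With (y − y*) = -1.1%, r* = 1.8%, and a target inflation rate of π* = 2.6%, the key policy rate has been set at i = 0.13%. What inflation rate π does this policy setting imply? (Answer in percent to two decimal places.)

Collecting π: i = r* + (1 + 0.3) π − 0.3 π* + 0.4 (y − y*)
1.3 π = 0.13 − 1.8 + 0.3 × 2.6 − 0.4 × (-1.1) = -0.45
π = -0.45 / 1.3 = -0.35

-0.35%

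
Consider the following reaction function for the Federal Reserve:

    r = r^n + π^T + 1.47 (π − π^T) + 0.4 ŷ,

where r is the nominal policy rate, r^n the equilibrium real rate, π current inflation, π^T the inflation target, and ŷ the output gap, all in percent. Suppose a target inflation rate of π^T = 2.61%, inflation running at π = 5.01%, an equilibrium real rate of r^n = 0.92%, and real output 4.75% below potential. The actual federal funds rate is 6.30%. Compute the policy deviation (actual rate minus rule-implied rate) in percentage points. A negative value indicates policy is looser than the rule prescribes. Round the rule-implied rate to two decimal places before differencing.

Output 4.75% below potential → ŷ = -4.75.
r = 0.92 + 2.61 + 1.47 × (5.01 − 2.61) + 0.4 × (-4.75)
   = 0.92 + 2.61 + 3.528 − 1.9 = 5.16
Deviation = 6.30 − 5.16 = 1.14 pp.

1.14 pp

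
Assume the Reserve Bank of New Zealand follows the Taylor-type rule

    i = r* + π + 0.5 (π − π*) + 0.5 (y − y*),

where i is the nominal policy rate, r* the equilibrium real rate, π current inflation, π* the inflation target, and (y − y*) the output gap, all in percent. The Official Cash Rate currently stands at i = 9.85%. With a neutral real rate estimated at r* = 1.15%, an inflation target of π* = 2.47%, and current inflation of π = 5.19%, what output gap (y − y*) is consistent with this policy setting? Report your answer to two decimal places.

4.30%

0.5 (y − y*) = 9.85 − 1.15 − 5.19 − 0.5 × (5.19 − 2.47) = 2.15
(y − y*) = 2.15 / 0.5 = 4.30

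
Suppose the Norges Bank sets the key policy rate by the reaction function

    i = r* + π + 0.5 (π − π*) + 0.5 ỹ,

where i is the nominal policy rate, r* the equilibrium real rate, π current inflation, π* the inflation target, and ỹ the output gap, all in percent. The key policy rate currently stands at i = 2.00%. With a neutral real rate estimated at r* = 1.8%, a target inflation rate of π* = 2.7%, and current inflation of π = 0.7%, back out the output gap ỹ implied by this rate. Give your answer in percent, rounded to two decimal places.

0.5 ỹ = 2.00 − 1.8 − 0.7 − 0.5 × (0.7 − 2.7) = 0.5
ỹ = 0.5 / 0.5 = 1.00

1.00%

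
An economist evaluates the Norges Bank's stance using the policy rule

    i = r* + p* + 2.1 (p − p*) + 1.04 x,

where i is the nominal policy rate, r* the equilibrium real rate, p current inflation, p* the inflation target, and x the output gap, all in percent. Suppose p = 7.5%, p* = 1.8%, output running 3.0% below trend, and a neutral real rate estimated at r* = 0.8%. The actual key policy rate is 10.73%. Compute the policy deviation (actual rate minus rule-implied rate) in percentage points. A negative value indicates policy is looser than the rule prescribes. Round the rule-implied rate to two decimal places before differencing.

-0.72 pp

Output 3.0% below potential → x = -3.0.
i = 0.8 + 1.8 + 2.1 × (7.5 − 1.8) + 1.04 × (-3.0)
   = 0.8 + 1.8 + 11.97 − 3.12 = 11.45
Deviation = 10.73 − 11.45 = -0.72 pp.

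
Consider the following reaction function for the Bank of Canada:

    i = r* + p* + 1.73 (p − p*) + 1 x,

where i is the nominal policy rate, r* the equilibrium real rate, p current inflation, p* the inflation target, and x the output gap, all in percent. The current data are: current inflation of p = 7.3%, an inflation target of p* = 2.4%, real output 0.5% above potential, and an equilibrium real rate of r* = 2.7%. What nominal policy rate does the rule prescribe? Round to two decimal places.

14.08%

Output 0.5% above potential → x = 0.5.
i = 2.7 + 2.4 + 1.73 × (7.3 − 2.4) + 1 × 0.5
   = 2.7 + 2.4 + 8.477 + 0.5 = 14.08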